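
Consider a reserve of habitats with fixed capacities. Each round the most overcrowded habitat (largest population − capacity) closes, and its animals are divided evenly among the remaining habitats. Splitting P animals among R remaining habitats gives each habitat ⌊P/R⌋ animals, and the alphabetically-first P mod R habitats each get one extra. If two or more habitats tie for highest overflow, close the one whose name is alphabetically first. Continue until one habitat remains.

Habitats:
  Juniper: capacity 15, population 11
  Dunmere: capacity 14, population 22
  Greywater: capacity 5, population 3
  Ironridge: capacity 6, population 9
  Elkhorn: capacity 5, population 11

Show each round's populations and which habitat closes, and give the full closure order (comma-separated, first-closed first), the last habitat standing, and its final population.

Closure order: Dunmere, Elkhorn, Ironridge, Greywater
Last habitat: Juniper with 56 animals

Round 1: Dunmere=22 Elkhorn=11 Greywater=3 Ironridge=9 Juniper=11 → close Dunmere (overflow 8)
  22÷4 = 5 each, +1 to first 2
Round 2: Elkhorn=17 Greywater=9 Ironridge=14 Juniper=16 → close Elkhorn (overflow 12)
  17÷3 = 5 each, +1 to first 2
Round 3: Greywater=15 Ironridge=20 Juniper=21 → close Ironridge (overflow 14)
  20÷2 = 10 each, +1 to first 0
Round 4: Greywater=25 Juniper=31 → close Greywater (overflow 20)
  25÷1 = 25 each, +1 to first 0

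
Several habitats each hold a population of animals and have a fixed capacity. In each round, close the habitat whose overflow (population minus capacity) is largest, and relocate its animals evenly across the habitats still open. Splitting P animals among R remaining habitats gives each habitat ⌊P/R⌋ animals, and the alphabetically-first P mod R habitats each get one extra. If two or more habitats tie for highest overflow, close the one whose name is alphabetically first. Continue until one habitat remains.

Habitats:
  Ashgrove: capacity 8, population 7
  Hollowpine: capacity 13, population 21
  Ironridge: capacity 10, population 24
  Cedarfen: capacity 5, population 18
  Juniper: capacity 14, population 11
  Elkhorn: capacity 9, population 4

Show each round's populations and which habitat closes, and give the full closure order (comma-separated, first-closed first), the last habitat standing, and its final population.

Round 1: Ashgrove=7 Cedarfen=18 Elkhorn=4 Hollowpine=21 Ironridge=24 Juniper=11 → close Ironridge (overflow 14)
  24÷5 = 4 each, +1 to first 4
Round 2: Ashgrove=12 Cedarfen=23 Elkhorn=9 Hollowpine=26 Juniper=15 → close Cedarfen (overflow 18)
  23÷4 = 5 each, +1 to first 3
Round 3: Ashgrove=18 Elkhorn=15 Hollowpine=32 Juniper=20 → close Hollowpine (overflow 19)
  32÷3 = 10 each, +1 to first 2
Round 4: Ashgrove=29 Elkhorn=26 Juniper=30 → close Ashgrove (overflow 21)
  29÷2 = 14 each, +1 to first 1
Round 5: Elkhorn=41 Juniper=44 → close Elkhorn (overflow 32)
  41÷1 = 41 each, +1 to first 0

Closure order: Ironridge, Cedarfen, Hollowpine, Ashgrove, Elkhorn
Last habitat: Juniper with 85 animals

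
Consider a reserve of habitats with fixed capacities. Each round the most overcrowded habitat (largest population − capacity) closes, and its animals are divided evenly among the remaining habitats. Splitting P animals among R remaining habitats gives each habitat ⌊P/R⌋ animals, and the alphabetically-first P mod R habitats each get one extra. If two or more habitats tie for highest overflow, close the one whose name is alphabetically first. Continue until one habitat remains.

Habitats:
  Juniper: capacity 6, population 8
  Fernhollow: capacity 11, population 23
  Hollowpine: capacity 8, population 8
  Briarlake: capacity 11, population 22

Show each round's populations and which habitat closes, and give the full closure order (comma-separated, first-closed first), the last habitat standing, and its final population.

Round 1: Briarlake=22 Fernhollow=23 Hollowpine=8 Juniper=8 → close Fernhollow (overflow 12)
  23÷3 = 7 each, +1 to first 2
Round 2: Briarlake=30 Hollowpine=16 Juniper=15 → close Briarlake (overflow 19)
  30÷2 = 15 each, +1 to first 0
Round 3: Hollowpine=31 Juniper=30 → close Juniper (overflow 24)
  30÷1 = 30 each, +1 to first 0

Closure order: Fernhollow, Briarlake, Juniper
Last habitat: Hollowpine with 61 animals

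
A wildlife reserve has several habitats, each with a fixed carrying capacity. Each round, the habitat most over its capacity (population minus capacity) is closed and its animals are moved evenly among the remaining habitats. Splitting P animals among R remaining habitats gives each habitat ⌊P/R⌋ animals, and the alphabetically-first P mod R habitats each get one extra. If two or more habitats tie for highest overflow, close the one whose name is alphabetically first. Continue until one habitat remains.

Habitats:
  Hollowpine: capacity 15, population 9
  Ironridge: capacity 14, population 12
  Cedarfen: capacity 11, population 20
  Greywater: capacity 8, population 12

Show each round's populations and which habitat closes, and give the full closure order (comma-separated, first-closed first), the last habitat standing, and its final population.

Round 1: Cedarfen=20 Greywater=12 Hollowpine=9 Ironridge=12 → close Cedarfen (overflow 9)
  20÷3 = 6 each, +1 to first 2
Round 2: Greywater=19 Hollowpine=16 Ironridge=18 → close Greywater (overflow 11)
  19÷2 = 9 each, +1 to first 1
Round 3: Hollowpine=26 Ironridge=27 → close Ironridge (overflow 13)
  27÷1 = 27 each, +1 to first 0

Closure order: Cedarfen, Greywater, Ironridge
Last habitat: Hollowpine with 53 animals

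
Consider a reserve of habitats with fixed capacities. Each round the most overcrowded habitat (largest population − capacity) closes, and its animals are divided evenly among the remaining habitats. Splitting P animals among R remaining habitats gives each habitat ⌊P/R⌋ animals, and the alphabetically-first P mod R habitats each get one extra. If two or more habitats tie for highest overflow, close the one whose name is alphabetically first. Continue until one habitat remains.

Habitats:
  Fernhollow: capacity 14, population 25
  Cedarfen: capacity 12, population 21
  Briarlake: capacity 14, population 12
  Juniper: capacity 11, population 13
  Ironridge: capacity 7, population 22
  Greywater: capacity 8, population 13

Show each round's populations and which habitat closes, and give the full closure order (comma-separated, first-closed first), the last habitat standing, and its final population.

Closure order: Ironridge, Fernhollow, Cedarfen, Greywater, Juniper
Last habitat: Briarlake with 106 animals

Round 1: Briarlake=12 Cedarfen=21 Fernhollow=25 Greywater=13 Ironridge=22 Juniper=13 → close Ironridge (overflow 15)
  22÷5 = 4 each, +1 to first 2
Round 2: Briarlake=17 Cedarfen=26 Fernhollow=29 Greywater=17 Juniper=17 → close Fernhollow (overflow 15)
  29÷4 = 7 each, +1 to first 1
Round 3: Briarlake=25 Cedarfen=33 Greywater=24 Juniper=24 → close Cedarfen (overflow 21)
  33÷3 = 11 each, +1 to first 0
Round 4: Briarlake=36 Greywater=35 Juniper=35 → close Greywater (overflow 27)
  35÷2 = 17 each, +1 to first 1
Round 5: Briarlake=54 Juniper=52 → close Juniper (overflow 41)
  52÷1 = 52 each, +1 to first 0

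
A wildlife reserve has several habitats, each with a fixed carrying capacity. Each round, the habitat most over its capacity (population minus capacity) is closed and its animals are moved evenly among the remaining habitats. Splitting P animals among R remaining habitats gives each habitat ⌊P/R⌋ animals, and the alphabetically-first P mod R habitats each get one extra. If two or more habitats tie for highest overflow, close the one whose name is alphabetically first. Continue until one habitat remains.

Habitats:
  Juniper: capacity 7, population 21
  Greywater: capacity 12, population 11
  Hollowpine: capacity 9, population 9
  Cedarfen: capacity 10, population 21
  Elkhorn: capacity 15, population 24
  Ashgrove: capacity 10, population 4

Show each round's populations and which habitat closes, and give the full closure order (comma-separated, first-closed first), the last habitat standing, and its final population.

Round 1: Ashgrove=4 Cedarfen=21 Elkhorn=24 Greywater=11 Hollowpine=9 Juniper=21 → close Juniper (overflow 14)
  21÷5 = 4 each, +1 to first 1
Round 2: Ashgrove=9 Cedarfen=25 Elkhorn=28 Greywater=15 Hollowpine=13 → close Cedarfen (overflow 15)
  25÷4 = 6 each, +1 to first 1
Round 3: Ashgrove=16 Elkhorn=34 Greywater=21 Hollowpine=19 → close Elkhorn (overflow 19)
  34÷3 = 11 each, +1 to first 1
Round 4: Ashgrove=28 Greywater=32 Hollowpine=30 → close Hollowpine (overflow 21)
  30÷2 = 15 each, +1 to first 0
Round 5: Ashgrove=43 Greywater=47 → close Greywater (overflow 35)
  47÷1 = 47 each, +1 to first 0

Closure order: Juniper, Cedarfen, Elkhorn, Hollowpine, Greywater
Last habitat: Ashgrove with 90 animals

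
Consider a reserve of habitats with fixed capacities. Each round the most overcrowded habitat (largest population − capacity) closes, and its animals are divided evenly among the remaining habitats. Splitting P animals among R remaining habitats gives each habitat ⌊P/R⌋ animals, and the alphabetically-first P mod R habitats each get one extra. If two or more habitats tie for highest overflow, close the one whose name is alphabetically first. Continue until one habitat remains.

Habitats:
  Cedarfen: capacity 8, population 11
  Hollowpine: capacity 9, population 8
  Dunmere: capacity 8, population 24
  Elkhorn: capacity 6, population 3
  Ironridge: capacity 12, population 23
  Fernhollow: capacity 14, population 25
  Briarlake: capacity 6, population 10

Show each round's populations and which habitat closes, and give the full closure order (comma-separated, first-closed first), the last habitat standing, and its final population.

Round 1: Briarlake=10 Cedarfen=11 Dunmere=24 Elkhorn=3 Fernhollow=25 Hollowpine=8 Ironridge=23 → close Dunmere (overflow 16)
  24÷6 = 4 each, +1 to first 0
Round 2: Briarlake=14 Cedarfen=15 Elkhorn=7 Fernhollow=29 Hollowpine=12 Ironridge=27 → close Fernhollow (overflow 15)
  29÷5 = 5 each, +1 to first 4
Round 3: Briarlake=20 Cedarfen=21 Elkhorn=13 Hollowpine=18 Ironridge=32 → close Ironridge (overflow 20)
  32÷4 = 8 each, +1 to first 0
Round 4: Briarlake=28 Cedarfen=29 Elkhorn=21 Hollowpine=26 → close Briarlake (overflow 22)
  28÷3 = 9 each, +1 to first 1
Round 5: Cedarfen=39 Elkhorn=30 Hollowpine=35 → close Cedarfen (overflow 31)
  39÷2 = 19 each, +1 to first 1
Round 6: Elkhorn=50 Hollowpine=54 → close Hollowpine (overflow 45)
  54÷1 = 54 each, +1 to first 0

Closure order: Dunmere, Fernhollow, Ironridge, Briarlake, Cedarfen, Hollowpine
Last habitat: Elkhorn with 104 animals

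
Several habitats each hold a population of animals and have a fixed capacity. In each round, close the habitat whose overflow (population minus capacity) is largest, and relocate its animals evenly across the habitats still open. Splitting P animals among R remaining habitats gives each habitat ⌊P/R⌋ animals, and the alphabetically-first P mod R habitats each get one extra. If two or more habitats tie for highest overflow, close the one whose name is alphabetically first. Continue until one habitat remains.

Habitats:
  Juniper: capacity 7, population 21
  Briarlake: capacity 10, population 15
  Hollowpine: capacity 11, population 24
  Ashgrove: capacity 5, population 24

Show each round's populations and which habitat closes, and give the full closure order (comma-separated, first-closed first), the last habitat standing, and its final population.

Closure order: Ashgrove, Juniper, Hollowpine
Last habitat: Briarlake with 84 animals

Round 1: Ashgrove=24 Briarlake=15 Hollowpine=24 Juniper=21 → close Ashgrove (overflow 19)
  24÷3 = 8 each, +1 to first 0
Round 2: Briarlake=23 Hollowpine=32 Juniper=29 → close Juniper (overflow 22)
  29÷2 = 14 each, +1 to first 1
Round 3: Briarlake=38 Hollowpine=46 → close Hollowpine (overflow 35)
  46÷1 = 46 each, +1 to first 0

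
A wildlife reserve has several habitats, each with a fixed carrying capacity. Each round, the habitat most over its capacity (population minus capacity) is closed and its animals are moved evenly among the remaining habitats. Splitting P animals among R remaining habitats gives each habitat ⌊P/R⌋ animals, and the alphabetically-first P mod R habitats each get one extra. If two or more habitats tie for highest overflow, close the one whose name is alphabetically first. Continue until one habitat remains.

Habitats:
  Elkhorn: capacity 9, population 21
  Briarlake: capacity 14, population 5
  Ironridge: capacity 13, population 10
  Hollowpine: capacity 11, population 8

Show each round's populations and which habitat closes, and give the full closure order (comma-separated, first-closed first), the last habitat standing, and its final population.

Closure order: Elkhorn, Hollowpine, Ironridge
Last habitat: Briarlake with 44 animals

Round 1: Briarlake=5 Elkhorn=21 Hollowpine=8 Ironridge=10 → close Elkhorn (overflow 12)
  21÷3 = 7 each, +1 to first 0
Round 2: Briarlake=12 Hollowpine=15 Ironridge=17 → close Hollowpine (overflow 4)
  15÷2 = 7 each, +1 to first 1
Round 3: Briarlake=20 Ironridge=24 → close Ironridge (overflow 11)
  24÷1 = 24 each, +1 to first 0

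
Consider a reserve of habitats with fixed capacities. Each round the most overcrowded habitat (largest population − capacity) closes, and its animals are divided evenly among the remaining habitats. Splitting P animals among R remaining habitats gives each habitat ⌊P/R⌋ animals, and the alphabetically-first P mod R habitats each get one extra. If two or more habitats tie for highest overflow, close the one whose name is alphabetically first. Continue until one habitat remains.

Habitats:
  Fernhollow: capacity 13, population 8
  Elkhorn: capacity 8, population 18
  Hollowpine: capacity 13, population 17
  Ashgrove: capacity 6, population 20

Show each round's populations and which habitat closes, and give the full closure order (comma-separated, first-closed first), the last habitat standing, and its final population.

Round 1: Ashgrove=20 Elkhorn=18 Fernhollow=8 Hollowpine=17 → close Ashgrove (overflow 14)
  20÷3 = 6 each, +1 to first 2
Round 2: Elkhorn=25 Fernhollow=15 Hollowpine=23 → close Elkhorn (overflow 17)
  25÷2 = 12 each, +1 to first 1
Round 3: Fernhollow=28 Hollowpine=35 → close Hollowpine (overflow 22)
  35÷1 = 35 each, +1 to first 0

Closure order: Ashgrove, Elkhorn, Hollowpine
Last habitat: Fernhollow with 63 animals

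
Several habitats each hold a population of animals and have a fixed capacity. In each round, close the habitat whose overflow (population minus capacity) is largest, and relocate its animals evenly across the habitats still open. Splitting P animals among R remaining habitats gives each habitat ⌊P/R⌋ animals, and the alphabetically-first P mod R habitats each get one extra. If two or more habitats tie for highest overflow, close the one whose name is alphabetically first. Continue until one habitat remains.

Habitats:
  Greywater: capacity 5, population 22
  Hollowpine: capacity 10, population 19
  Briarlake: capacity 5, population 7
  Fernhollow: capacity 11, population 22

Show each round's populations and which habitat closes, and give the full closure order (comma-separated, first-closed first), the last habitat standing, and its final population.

Round 1: Briarlake=7 Fernhollow=22 Greywater=22 Hollowpine=19 → close Greywater (overflow 17)
  22÷3 = 7 each, +1 to first 1
Round 2: Briarlake=15 Fernhollow=29 Hollowpine=26 → close Fernhollow (overflow 18)
  29÷2 = 14 each, +1 to first 1
Round 3: Briarlake=30 Hollowpine=40 → close Hollowpine (overflow 30)
  40÷1 = 40 each, +1 to first 0

Closure order: Greywater, Fernhollow, Hollowpine
Last habitat: Briarlake with 70 animals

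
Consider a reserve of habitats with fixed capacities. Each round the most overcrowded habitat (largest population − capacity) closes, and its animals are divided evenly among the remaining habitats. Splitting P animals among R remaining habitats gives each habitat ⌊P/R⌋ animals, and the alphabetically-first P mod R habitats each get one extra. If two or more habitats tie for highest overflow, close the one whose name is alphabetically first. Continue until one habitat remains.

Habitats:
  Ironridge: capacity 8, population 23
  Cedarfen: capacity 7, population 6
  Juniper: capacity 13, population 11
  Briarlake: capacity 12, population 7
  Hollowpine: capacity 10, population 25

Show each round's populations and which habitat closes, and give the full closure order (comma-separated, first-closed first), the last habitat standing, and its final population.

Closure order: Hollowpine, Ironridge, Cedarfen, Juniper
Last habitat: Briarlake with 72 animals

Round 1: Briarlake=7 Cedarfen=6 Hollowpine=25 Ironridge=23 Juniper=11 → close Hollowpine (overflow 15)
  25÷4 = 6 each, +1 to first 1
Round 2: Briarlake=14 Cedarfen=12 Ironridge=29 Juniper=17 → close Ironridge (overflow 21)
  29÷3 = 9 each, +1 to first 2
Round 3: Briarlake=24 Cedarfen=22 Juniper=26 → close Cedarfen (overflow 15)
  22÷2 = 11 each, +1 to first 0
Round 4: Briarlake=35 Juniper=37 → close Juniper (overflow 24)
  37÷1 = 37 each, +1 to first 0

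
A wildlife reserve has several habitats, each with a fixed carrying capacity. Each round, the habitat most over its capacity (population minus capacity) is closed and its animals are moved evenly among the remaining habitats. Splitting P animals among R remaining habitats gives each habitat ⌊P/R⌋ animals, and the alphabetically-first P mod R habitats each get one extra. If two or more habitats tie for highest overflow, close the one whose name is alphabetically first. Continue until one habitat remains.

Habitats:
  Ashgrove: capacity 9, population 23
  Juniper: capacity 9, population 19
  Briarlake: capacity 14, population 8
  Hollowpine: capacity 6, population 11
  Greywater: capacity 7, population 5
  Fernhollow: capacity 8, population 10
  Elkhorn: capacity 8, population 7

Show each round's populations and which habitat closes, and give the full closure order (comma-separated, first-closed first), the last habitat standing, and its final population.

Round 1: Ashgrove=23 Briarlake=8 Elkhorn=7 Fernhollow=10 Greywater=5 Hollowpine=11 Juniper=19 → close Ashgrove (overflow 14)
  23÷6 = 3 each, +1 to first 5
Round 2: Briarlake=12 Elkhorn=11 Fernhollow=14 Greywater=9 Hollowpine=15 Juniper=22 → close Juniper (overflow 13)
  22÷5 = 4 each, +1 to first 2
Round 3: Briarlake=17 Elkhorn=16 Fernhollow=18 Greywater=13 Hollowpine=19 → close Hollowpine (overflow 13)
  19÷4 = 4 each, +1 to first 3
Round 4: Briarlake=22 Elkhorn=21 Fernhollow=23 Greywater=17 → close Fernhollow (overflow 15)
  23÷3 = 7 each, +1 to first 2
Round 5: Briarlake=30 Elkhorn=29 Greywater=24 → close Elkhorn (overflow 21)
  29÷2 = 14 each, +1 to first 1
Round 6: Briarlake=45 Greywater=38 → close Briarlake (overflow 31)
  45÷1 = 45 each, +1 to first 0

Closure order: Ashgrove, Juniper, Hollowpine, Fernhollow, Elkhorn, Briarlake
Last habitat: Greywater with 83 animals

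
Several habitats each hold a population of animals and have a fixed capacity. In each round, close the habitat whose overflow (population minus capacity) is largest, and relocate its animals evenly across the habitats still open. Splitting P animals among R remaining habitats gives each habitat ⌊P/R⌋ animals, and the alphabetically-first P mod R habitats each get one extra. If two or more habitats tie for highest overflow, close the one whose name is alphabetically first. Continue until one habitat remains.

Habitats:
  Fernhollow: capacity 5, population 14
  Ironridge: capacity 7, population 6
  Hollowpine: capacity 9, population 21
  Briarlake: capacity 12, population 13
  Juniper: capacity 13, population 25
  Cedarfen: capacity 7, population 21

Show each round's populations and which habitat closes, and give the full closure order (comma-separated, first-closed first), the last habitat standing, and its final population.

Round 1: Briarlake=13 Cedarfen=21 Fernhollow=14 Hollowpine=21 Ironridge=6 Juniper=25 → close Cedarfen (overflow 14)
  21÷5 = 4 each, +1 to first 1
Round 2: Briarlake=18 Fernhollow=18 Hollowpine=25 Ironridge=10 Juniper=29 → close Hollowpine (overflow 16)
  25÷4 = 6 each, +1 to first 1
Round 3: Briarlake=25 Fernhollow=24 Ironridge=16 Juniper=35 → close Juniper (overflow 22)
  35÷3 = 11 each, +1 to first 2
Round 4: Briarlake=37 Fernhollow=36 Ironridge=27 → close Fernhollow (overflow 31)
  36÷2 = 18 each, +1 to first 0
Round 5: Briarlake=55 Ironridge=45 → close Briarlake (overflow 43)
  55÷1 = 55 each, +1 to first 0

Closure order: Cedarfen, Hollowpine, Juniper, Fernhollow, Briarlake
Last habitat: Ironridge with 100 animals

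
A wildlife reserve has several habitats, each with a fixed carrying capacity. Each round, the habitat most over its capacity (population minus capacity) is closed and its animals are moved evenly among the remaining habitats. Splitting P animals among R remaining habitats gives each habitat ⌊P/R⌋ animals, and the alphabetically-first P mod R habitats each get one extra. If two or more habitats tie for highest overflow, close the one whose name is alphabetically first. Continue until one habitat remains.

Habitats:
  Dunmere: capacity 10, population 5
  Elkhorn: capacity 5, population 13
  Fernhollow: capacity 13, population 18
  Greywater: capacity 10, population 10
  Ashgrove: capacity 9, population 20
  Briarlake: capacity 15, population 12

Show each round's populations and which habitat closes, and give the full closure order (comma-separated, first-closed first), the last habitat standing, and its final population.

Round 1: Ashgrove=20 Briarlake=12 Dunmere=5 Elkhorn=13 Fernhollow=18 Greywater=10 → close Ashgrove (overflow 11)
  20÷5 = 4 each, +1 to first 0
Round 2: Briarlake=16 Dunmere=9 Elkhorn=17 Fernhollow=22 Greywater=14 → close Elkhorn (overflow 12)
  17÷4 = 4 each, +1 to first 1
Round 3: Briarlake=21 Dunmere=13 Fernhollow=26 Greywater=18 → close Fernhollow (overflow 13)
  26÷3 = 8 each, +1 to first 2
Round 4: Briarlake=30 Dunmere=22 Greywater=26 → close Greywater (overflow 16)
  26÷2 = 13 each, +1 to first 0
Round 5: Briarlake=43 Dunmere=35 → close Briarlake (overflow 28)
  43÷1 = 43 each, +1 to first 0

Closure order: Ashgrove, Elkhorn, Fernhollow, Greywater, Briarlake
Last habitat: Dunmere with 78 animals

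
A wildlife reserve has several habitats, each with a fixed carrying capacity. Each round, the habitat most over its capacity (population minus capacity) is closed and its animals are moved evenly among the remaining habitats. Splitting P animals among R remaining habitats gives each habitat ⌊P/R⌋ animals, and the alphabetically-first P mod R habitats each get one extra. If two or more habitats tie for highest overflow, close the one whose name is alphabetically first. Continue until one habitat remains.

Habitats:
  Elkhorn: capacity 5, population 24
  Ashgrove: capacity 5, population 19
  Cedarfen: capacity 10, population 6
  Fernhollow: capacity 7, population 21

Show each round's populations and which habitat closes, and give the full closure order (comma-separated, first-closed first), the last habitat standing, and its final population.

Round 1: Ashgrove=19 Cedarfen=6 Elkhorn=24 Fernhollow=21 → close Elkhorn (overflow 19)
  24÷3 = 8 each, +1 to first 0
Round 2: Ashgrove=27 Cedarfen=14 Fernhollow=29 → close Ashgrove (overflow 22)
  27÷2 = 13 each, +1 to first 1
Round 3: Cedarfen=28 Fernhollow=42 → close Fernhollow (overflow 35)
  42÷1 = 42 each, +1 to first 0

Closure order: Elkhorn, Ashgrove, Fernhollow
Last habitat: Cedarfen with 70 animals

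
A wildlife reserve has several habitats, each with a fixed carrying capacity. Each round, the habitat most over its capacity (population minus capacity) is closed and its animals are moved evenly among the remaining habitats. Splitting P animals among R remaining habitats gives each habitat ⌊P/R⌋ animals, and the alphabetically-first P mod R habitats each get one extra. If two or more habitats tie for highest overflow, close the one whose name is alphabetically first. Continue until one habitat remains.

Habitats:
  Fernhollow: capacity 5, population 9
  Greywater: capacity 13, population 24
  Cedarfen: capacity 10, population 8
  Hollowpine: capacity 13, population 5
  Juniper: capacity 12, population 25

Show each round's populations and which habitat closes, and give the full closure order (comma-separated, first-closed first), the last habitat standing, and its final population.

Closure order: Juniper, Greywater, Fernhollow, Cedarfen
Last habitat: Hollowpine with 71 animals

Round 1: Cedarfen=8 Fernhollow=9 Greywater=24 Hollowpine=5 Juniper=25 → close Juniper (overflow 13)
  25÷4 = 6 each, +1 to first 1
Round 2: Cedarfen=15 Fernhollow=15 Greywater=30 Hollowpine=11 → close Greywater (overflow 17)
  30÷3 = 10 each, +1 to first 0
Round 3: Cedarfen=25 Fernhollow=25 Hollowpine=21 → close Fernhollow (overflow 20)
  25÷2 = 12 each, +1 to first 1
Round 4: Cedarfen=38 Hollowpine=33 → close Cedarfen (overflow 28)
  38÷1 = 38 each, +1 to first 0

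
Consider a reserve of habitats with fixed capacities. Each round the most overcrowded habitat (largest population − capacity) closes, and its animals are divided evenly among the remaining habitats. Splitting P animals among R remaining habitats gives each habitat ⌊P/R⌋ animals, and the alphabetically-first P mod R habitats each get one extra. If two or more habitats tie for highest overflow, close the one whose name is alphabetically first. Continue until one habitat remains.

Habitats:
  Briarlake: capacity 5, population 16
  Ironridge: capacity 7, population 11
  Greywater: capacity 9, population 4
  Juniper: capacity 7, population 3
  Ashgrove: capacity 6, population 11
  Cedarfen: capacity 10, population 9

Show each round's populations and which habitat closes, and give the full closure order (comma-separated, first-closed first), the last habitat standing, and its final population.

Closure order: Briarlake, Ashgrove, Ironridge, Cedarfen, Greywater
Last habitat: Juniper with 54 animals

Round 1: Ashgrove=11 Briarlake=16 Cedarfen=9 Greywater=4 Ironridge=11 Juniper=3 → close Briarlake (overflow 11)
  16÷5 = 3 each, +1 to first 1
Round 2: Ashgrove=15 Cedarfen=12 Greywater=7 Ironridge=14 Juniper=6 → close Ashgrove (overflow 9)
  15÷4 = 3 each, +1 to first 3
Round 3: Cedarfen=16 Greywater=11 Ironridge=18 Juniper=9 → close Ironridge (overflow 11)
  18÷3 = 6 each, +1 to first 0
Round 4: Cedarfen=22 Greywater=17 Juniper=15 → close Cedarfen (overflow 12)
  22÷2 = 11 each, +1 to first 0
Round 5: Greywater=28 Juniper=26 → close Greywater (overflow 19)
  28÷1 = 28 each, +1 to first 0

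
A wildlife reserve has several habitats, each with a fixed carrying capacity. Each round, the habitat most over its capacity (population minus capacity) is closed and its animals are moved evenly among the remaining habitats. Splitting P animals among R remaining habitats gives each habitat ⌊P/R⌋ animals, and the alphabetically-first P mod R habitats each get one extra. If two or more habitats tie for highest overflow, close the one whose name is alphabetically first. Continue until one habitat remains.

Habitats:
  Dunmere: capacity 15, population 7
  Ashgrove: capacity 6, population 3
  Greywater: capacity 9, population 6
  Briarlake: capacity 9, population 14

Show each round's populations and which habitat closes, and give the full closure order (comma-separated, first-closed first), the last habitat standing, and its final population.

Closure order: Briarlake, Ashgrove, Greywater
Last habitat: Dunmere with 30 animals

Round 1: Ashgrove=3 Briarlake=14 Dunmere=7 Greywater=6 → close Briarlake (overflow 5)
  14÷3 = 4 each, +1 to first 2
Round 2: Ashgrove=8 Dunmere=12 Greywater=10 → close Ashgrove (overflow 2)
  8÷2 = 4 each, +1 to first 0
Round 3: Dunmere=16 Greywater=14 → close Greywater (overflow 5)
  14÷1 = 14 each, +1 to first 0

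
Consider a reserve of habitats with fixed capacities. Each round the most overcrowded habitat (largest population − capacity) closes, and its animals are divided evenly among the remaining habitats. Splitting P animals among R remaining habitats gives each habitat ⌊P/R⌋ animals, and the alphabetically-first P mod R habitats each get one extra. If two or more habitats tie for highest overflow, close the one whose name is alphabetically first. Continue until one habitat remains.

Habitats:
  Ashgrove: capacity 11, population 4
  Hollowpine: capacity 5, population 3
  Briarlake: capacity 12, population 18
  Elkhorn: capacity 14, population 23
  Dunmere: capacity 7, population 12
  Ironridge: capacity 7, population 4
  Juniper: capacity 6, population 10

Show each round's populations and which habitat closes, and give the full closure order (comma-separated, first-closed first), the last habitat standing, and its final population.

Closure order: Elkhorn, Briarlake, Dunmere, Juniper, Hollowpine, Ashgrove
Last habitat: Ironridge with 74 animals

Round 1: Ashgrove=4 Briarlake=18 Dunmere=12 Elkhorn=23 Hollowpine=3 Ironridge=4 Juniper=10 → close Elkhorn (overflow 9)
  23÷6 = 3 each, +1 to first 5
Round 2: Ashgrove=8 Briarlake=22 Dunmere=16 Hollowpine=7 Ironridge=8 Juniper=13 → close Briarlake (overflow 10)
  22÷5 = 4 each, +1 to first 2
Round 3: Ashgrove=13 Dunmere=21 Hollowpine=11 Ironridge=12 Juniper=17 → close Dunmere (overflow 14)
  21÷4 = 5 each, +1 to first 1
Round 4: Ashgrove=19 Hollowpine=16 Ironridge=17 Juniper=22 → close Juniper (overflow 16)
  22÷3 = 7 each, +1 to first 1
Round 5: Ashgrove=27 Hollowpine=23 Ironridge=24 → close Hollowpine (overflow 18)
  23÷2 = 11 each, +1 to first 1
Round 6: Ashgrove=39 Ironridge=35 → close Ashgrove (overflow 28)
  39÷1 = 39 each, +1 to first 0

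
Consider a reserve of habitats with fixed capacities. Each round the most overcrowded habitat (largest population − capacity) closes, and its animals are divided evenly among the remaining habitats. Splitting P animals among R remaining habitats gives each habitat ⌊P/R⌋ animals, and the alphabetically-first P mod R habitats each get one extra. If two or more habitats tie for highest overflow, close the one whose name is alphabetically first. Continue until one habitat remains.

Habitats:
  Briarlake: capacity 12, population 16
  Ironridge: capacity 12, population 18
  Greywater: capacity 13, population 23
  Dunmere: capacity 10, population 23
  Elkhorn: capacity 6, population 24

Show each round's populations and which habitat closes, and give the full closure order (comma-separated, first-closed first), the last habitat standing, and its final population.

Round 1: Briarlake=16 Dunmere=23 Elkhorn=24 Greywater=23 Ironridge=18 → close Elkhorn (overflow 18)
  24÷4 = 6 each, +1 to first 0
Round 2: Briarlake=22 Dunmere=29 Greywater=29 Ironridge=24 → close Dunmere (overflow 19)
  29÷3 = 9 each, +1 to first 2
Round 3: Briarlake=32 Greywater=39 Ironridge=33 → close Greywater (overflow 26)
  39÷2 = 19 each, +1 to first 1
Round 4: Briarlake=52 Ironridge=52 → close Briarlake (overflow 40)
  52÷1 = 52 each, +1 to first 0

Closure order: Elkhorn, Dunmere, Greywater, Briarlake
Last habitat: Ironridge with 104 animals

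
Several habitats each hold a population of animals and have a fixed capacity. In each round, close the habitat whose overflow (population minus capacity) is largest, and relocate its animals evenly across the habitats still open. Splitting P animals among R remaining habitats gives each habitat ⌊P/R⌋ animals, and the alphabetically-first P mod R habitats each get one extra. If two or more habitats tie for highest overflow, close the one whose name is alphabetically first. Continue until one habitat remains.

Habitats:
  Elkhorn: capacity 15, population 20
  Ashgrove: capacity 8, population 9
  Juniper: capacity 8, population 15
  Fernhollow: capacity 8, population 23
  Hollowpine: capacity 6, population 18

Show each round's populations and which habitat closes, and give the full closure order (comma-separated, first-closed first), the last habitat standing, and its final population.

Round 1: Ashgrove=9 Elkhorn=20 Fernhollow=23 Hollowpine=18 Juniper=15 → close Fernhollow (overflow 15)
  23÷4 = 5 each, +1 to first 3
Round 2: Ashgrove=15 Elkhorn=26 Hollowpine=24 Juniper=20 → close Hollowpine (overflow 18)
  24÷3 = 8 each, +1 to first 0
Round 3: Ashgrove=23 Elkhorn=34 Juniper=28 → close Juniper (overflow 20)
  28÷2 = 14 each, +1 to first 0
Round 4: Ashgrove=37 Elkhorn=48 → close Elkhorn (overflow 33)
  48÷1 = 48 each, +1 to first 0

Closure order: Fernhollow, Hollowpine, Juniper, Elkhorn
Last habitat: Ashgrove with 85 animals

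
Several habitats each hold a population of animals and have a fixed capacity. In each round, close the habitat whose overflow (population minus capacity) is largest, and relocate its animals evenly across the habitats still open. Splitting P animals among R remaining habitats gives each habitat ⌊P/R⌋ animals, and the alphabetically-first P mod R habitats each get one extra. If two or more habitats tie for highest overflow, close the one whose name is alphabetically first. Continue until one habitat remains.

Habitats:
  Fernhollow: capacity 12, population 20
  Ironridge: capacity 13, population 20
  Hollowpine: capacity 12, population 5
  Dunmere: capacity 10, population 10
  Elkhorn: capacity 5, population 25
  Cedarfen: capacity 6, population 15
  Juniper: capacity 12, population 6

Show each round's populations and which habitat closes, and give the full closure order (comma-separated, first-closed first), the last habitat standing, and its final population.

Round 1: Cedarfen=15 Dunmere=10 Elkhorn=25 Fernhollow=20 Hollowpine=5 Ironridge=20 Juniper=6 → close Elkhorn (overflow 20)
  25÷6 = 4 each, +1 to first 1
Round 2: Cedarfen=20 Dunmere=14 Fernhollow=24 Hollowpine=9 Ironridge=24 Juniper=10 → close Cedarfen (overflow 14)
  20÷5 = 4 each, +1 to first 0
Round 3: Dunmere=18 Fernhollow=28 Hollowpine=13 Ironridge=28 Juniper=14 → close Fernhollow (overflow 16)
  28÷4 = 7 each, +1 to first 0
Round 4: Dunmere=25 Hollowpine=20 Ironridge=35 Juniper=21 → close Ironridge (overflow 22)
  35÷3 = 11 each, +1 to first 2
Round 5: Dunmere=37 Hollowpine=32 Juniper=32 → close Dunmere (overflow 27)
  37÷2 = 18 each, +1 to first 1
Round 6: Hollowpine=51 Juniper=50 → close Hollowpine (overflow 39)
  51÷1 = 51 each, +1 to first 0

Closure order: Elkhorn, Cedarfen, Fernhollow, Ironridge, Dunmere, Hollowpine
Last habitat: Juniper with 101 animals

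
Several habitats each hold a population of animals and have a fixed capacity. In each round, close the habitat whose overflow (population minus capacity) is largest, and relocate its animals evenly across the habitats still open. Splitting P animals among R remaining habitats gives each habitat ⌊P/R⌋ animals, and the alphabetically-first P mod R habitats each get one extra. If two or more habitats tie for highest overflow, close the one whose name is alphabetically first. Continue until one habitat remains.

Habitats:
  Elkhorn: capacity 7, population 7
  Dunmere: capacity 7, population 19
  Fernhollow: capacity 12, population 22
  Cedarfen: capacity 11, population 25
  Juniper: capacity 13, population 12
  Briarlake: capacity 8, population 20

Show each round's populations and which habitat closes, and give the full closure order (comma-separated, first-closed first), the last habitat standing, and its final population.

Closure order: Cedarfen, Briarlake, Dunmere, Fernhollow, Elkhorn
Last habitat: Juniper with 105 animals

Round 1: Briarlake=20 Cedarfen=25 Dunmere=19 Elkhorn=7 Fernhollow=22 Juniper=12 → close Cedarfen (overflow 14)
  25÷5 = 5 each, +1 to first 0
Round 2: Briarlake=25 Dunmere=24 Elkhorn=12 Fernhollow=27 Juniper=17 → close Briarlake (overflow 17)
  25÷4 = 6 each, +1 to first 1
Round 3: Dunmere=31 Elkhorn=18 Fernhollow=33 Juniper=23 → close Dunmere (overflow 24)
  31÷3 = 10 each, +1 to first 1
Round 4: Elkhorn=29 Fernhollow=43 Juniper=33 → close Fernhollow (overflow 31)
  43÷2 = 21 each, +1 to first 1
Round 5: Elkhorn=51 Juniper=54 → close Elkhorn (overflow 44)
  51÷1 = 51 each, +1 to first 0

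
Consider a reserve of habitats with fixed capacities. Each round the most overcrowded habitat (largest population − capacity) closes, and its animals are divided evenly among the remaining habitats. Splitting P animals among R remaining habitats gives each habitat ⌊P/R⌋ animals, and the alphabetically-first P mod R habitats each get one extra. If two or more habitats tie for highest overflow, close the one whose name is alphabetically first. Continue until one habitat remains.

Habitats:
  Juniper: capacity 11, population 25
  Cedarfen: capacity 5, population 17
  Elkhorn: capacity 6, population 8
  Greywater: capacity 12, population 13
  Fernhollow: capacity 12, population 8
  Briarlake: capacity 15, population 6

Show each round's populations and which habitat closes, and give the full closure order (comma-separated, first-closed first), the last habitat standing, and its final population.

Round 1: Briarlake=6 Cedarfen=17 Elkhorn=8 Fernhollow=8 Greywater=13 Juniper=25 → close Juniper (overflow 14)
  25÷5 = 5 each, +1 to first 0
Round 2: Briarlake=11 Cedarfen=22 Elkhorn=13 Fernhollow=13 Greywater=18 → close Cedarfen (overflow 17)
  22÷4 = 5 each, +1 to first 2
Round 3: Briarlake=17 Elkhorn=19 Fernhollow=18 Greywater=23 → close Elkhorn (overflow 13)
  19÷3 = 6 each, +1 to first 1
Round 4: Briarlake=24 Fernhollow=24 Greywater=29 → close Greywater (overflow 17)
  29÷2 = 14 each, +1 to first 1
Round 5: Briarlake=39 Fernhollow=38 → close Fernhollow (overflow 26)
  38÷1 = 38 each, +1 to first 0

Closure order: Juniper, Cedarfen, Elkhorn, Greywater, Fernhollow
Last habitat: Briarlake with 77 animals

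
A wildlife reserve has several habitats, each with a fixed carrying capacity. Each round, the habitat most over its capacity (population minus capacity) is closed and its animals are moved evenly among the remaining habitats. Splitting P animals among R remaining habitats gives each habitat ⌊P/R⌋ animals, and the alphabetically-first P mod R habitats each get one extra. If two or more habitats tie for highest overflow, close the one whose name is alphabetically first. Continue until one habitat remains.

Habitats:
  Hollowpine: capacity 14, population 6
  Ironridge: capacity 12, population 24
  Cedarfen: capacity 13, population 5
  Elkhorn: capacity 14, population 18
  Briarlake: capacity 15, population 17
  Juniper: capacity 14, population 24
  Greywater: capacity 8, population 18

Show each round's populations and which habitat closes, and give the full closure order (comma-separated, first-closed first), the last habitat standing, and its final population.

Closure order: Ironridge, Greywater, Juniper, Elkhorn, Briarlake, Cedarfen
Last habitat: Hollowpine with 112 animals

Round 1: Briarlake=17 Cedarfen=5 Elkhorn=18 Greywater=18 Hollowpine=6 Ironridge=24 Juniper=24 → close Ironridge (overflow 12)
  24÷6 = 4 each, +1 to first 0
Round 2: Briarlake=21 Cedarfen=9 Elkhorn=22 Greywater=22 Hollowpine=10 Juniper=28 → close Greywater (overflow 14)
  22÷5 = 4 each, +1 to first 2
Round 3: Briarlake=26 Cedarfen=14 Elkhorn=26 Hollowpine=14 Juniper=32 → close Juniper (overflow 18)
  32÷4 = 8 each, +1 to first 0
Round 4: Briarlake=34 Cedarfen=22 Elkhorn=34 Hollowpine=22 → close Elkhorn (overflow 20)
  34÷3 = 11 each, +1 to first 1
Round 5: Briarlake=46 Cedarfen=33 Hollowpine=33 → close Briarlake (overflow 31)
  46÷2 = 23 each, +1 to first 0
Round 6: Cedarfen=56 Hollowpine=56 → close Cedarfen (overflow 43)
  56÷1 = 56 each, +1 to first 0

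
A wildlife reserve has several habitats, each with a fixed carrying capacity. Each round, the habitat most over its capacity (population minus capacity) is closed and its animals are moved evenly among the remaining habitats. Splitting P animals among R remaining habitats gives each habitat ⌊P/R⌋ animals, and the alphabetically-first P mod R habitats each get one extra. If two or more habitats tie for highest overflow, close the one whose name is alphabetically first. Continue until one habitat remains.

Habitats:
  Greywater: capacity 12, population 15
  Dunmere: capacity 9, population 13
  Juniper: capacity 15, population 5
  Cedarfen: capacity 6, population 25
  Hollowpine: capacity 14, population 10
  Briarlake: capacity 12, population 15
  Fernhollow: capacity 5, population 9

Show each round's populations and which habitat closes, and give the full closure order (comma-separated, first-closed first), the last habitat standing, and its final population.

Round 1: Briarlake=15 Cedarfen=25 Dunmere=13 Fernhollow=9 Greywater=15 Hollowpine=10 Juniper=5 → close Cedarfen (overflow 19)
  25÷6 = 4 each, +1 to first 1
Round 2: Briarlake=20 Dunmere=17 Fernhollow=13 Greywater=19 Hollowpine=14 Juniper=9 → close Briarlake (overflow 8)
  20÷5 = 4 each, +1 to first 0
Round 3: Dunmere=21 Fernhollow=17 Greywater=23 Hollowpine=18 Juniper=13 → close Dunmere (overflow 12)
  21÷4 = 5 each, +1 to first 1
Round 4: Fernhollow=23 Greywater=28 Hollowpine=23 Juniper=18 → close Fernhollow (overflow 18)
  23÷3 = 7 each, +1 to first 2
Round 5: Greywater=36 Hollowpine=31 Juniper=25 → close Greywater (overflow 24)
  36÷2 = 18 each, +1 to first 0
Round 6: Hollowpine=49 Juniper=43 → close Hollowpine (overflow 35)
  49÷1 = 49 each, +1 to first 0

Closure order: Cedarfen, Briarlake, Dunmere, Fernhollow, Greywater, Hollowpine
Last habitat: Juniper with 92 animals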